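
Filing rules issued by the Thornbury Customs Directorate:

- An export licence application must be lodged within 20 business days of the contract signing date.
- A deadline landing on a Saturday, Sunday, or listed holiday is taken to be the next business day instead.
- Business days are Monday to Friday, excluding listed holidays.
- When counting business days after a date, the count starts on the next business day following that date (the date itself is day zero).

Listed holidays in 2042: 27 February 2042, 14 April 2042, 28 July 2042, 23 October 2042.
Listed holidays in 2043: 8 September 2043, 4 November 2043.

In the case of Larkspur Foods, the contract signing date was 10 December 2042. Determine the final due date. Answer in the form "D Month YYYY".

20 business days after 10 December 2042, excluding weekends and holidays, is 7 January 2043.
7 January 2043 is a Wednesday and not a listed holiday, so it stands.
Final deadline: 7 January 2043.

7 January 2043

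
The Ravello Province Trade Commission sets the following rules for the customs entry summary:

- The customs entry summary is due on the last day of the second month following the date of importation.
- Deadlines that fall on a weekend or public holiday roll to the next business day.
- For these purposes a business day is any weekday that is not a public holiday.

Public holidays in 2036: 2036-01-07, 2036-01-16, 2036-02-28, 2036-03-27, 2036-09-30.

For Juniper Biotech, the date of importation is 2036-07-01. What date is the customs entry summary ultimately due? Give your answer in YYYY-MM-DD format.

2036-10-01

2 months after 2036-07-01 falls in September 2036; the last day of that month is 2036-09-30.
Because 2036-09-30 is a listed holiday, the deadline becomes 2036-10-01 (Wednesday).
The final due date is 2036-10-01.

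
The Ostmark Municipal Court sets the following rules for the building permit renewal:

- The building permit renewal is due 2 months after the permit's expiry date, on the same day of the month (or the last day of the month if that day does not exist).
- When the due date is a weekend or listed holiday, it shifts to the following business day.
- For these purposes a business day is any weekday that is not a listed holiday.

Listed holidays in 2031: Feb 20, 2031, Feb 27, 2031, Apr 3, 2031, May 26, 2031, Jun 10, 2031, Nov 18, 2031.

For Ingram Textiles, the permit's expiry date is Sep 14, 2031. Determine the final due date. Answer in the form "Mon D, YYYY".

Nov 14, 2031

2 months after Sep 14, 2031, on the same day of the month, is Nov 14, 2031.
Since Nov 14, 2031 is a Friday and not a holiday, the date is unchanged.
So the filing is due Nov 14, 2031.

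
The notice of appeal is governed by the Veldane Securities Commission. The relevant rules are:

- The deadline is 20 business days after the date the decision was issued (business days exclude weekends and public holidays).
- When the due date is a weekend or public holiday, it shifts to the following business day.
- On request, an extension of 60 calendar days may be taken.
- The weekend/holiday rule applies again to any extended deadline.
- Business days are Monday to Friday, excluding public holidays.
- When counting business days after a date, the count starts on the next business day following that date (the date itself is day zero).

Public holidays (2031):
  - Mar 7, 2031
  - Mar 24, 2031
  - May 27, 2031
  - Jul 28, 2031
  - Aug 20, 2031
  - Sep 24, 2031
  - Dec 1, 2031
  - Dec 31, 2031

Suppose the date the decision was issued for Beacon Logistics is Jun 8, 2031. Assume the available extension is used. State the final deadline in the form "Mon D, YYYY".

Sep 2, 2031

Starting the day after Jun 8, 2031 and counting 20 business days lands on Jul 4, 2031.
Since Jul 4, 2031 is a Friday and not a holiday, the date is unchanged.
Add the 60 calendar-day extension to Jul 4, 2031: Sep 2, 2031.
Sep 2, 2031 falls on a Tuesday, which is a business day, so no adjustment is needed.
Deadline: Sep 2, 2031.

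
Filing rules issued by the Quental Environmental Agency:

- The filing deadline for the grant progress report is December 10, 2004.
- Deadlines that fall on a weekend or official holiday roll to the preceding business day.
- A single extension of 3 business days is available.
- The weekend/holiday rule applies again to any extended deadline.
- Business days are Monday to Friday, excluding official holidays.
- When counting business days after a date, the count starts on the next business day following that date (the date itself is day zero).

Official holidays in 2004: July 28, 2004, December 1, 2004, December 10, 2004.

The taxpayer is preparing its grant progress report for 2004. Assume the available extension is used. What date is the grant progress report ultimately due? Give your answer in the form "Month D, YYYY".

December 15, 2004

The statutory due date is December 10, 2004.
December 10, 2004 is a listed holiday, so it moves to the preceding business day, December 9, 2004 (Thursday).
Applying the 3-business-day extension: 3 business days after December 9, 2004 is December 15, 2004.
December 15, 2004 is a Wednesday and not a listed holiday, so it stands.
Final deadline: December 15, 2004.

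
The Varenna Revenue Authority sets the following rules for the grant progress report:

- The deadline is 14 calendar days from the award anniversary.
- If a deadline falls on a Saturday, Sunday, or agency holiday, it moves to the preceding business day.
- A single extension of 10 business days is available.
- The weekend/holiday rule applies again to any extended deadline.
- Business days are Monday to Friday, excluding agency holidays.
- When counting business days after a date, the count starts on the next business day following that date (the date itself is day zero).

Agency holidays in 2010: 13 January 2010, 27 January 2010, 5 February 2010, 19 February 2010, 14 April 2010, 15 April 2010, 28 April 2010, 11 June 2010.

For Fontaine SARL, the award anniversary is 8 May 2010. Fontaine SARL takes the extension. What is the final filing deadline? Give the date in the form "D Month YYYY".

4 June 2010

Trigger date 8 May 2010 + 14 calendar days = 22 May 2010.
Because 22 May 2010 is a Saturday, the deadline becomes 21 May 2010 (Friday).
Counting 10 further business days from 21 May 2010 reaches 4 June 2010.
4 June 2010 is a Friday and not a listed holiday, so it stands.
Deadline: 4 June 2010.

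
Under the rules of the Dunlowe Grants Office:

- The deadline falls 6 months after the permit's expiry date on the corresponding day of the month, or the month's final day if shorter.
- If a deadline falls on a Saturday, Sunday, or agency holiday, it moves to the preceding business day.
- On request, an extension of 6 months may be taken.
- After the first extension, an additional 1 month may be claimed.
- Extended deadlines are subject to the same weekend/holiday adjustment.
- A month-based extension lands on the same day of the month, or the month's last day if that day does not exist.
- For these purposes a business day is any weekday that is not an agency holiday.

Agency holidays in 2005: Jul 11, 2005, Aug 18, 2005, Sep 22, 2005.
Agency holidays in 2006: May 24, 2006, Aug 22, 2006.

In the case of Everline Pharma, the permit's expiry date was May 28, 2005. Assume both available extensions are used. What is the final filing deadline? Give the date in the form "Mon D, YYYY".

Moving 6 months forward from May 28, 2005 on the corresponding day gives Nov 28, 2005.
Since Nov 28, 2005 is a Monday and not a holiday, the date is unchanged.
Applying the 6 months extension: 6 months after Nov 28, 2005 is May 28, 2006.
May 28, 2006 is a Sunday; the preceding business day is May 26, 2006 (Friday).
The 1 month extension carries May 26, 2006 to Jun 26, 2006.
Jun 26, 2006 is a Monday and not a listed holiday, so it stands.
So the filing is due Jun 26, 2006.

Jun 26, 2006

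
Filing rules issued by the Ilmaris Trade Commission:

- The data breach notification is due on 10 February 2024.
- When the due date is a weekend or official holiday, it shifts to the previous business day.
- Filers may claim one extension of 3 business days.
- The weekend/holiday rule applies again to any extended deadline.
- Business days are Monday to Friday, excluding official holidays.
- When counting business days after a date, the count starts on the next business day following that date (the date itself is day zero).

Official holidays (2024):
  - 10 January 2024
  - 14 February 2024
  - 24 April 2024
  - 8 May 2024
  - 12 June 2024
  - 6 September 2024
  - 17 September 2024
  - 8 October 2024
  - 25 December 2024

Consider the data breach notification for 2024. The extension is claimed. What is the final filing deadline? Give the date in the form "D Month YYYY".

The stated deadline is 10 February 2024.
10 February 2024 is a Saturday, so it moves to the preceding business day, 9 February 2024 (Friday).
Applying the 3-business-day extension: 3 business days after 9 February 2024 is 15 February 2024.
Since 15 February 2024 is a Thursday and not a holiday, the date is unchanged.
The final due date is 15 February 2024.

15 February 2024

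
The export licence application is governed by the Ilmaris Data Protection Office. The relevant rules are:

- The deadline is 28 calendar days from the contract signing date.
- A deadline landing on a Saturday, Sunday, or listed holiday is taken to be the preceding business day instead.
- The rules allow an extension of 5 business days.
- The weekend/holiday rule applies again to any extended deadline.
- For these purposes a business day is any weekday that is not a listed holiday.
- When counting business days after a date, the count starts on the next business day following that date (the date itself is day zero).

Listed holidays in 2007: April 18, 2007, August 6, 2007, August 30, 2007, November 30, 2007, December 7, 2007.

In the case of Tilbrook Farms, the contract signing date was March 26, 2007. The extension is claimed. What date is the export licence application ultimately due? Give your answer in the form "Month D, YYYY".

April 30, 2007

28 calendar days after March 26, 2007 is April 23, 2007.
April 23, 2007 (Monday) is already a business day.
Counting 5 further business days from April 23, 2007 reaches April 30, 2007.
April 30, 2007 is a Monday and not a listed holiday, so it stands.
Deadline: April 30, 2007.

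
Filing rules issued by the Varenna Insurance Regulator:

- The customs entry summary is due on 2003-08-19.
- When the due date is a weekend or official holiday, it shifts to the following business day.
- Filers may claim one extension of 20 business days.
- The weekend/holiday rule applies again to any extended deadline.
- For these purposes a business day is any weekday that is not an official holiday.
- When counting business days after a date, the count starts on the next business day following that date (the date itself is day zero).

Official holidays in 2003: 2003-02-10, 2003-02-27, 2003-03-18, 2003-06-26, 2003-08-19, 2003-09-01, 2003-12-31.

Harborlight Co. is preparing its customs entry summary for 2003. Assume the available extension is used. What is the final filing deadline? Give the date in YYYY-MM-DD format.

Start from the fixed due date, 2003-08-19.
Because 2003-08-19 is a listed holiday, the deadline becomes 2003-08-20 (Wednesday).
The 20-business-day extension runs from 2003-08-20 to 2003-09-18.
2003-09-18 falls on a Thursday, which is a business day, so no adjustment is needed.
Deadline: 2003-09-18.

2003-09-18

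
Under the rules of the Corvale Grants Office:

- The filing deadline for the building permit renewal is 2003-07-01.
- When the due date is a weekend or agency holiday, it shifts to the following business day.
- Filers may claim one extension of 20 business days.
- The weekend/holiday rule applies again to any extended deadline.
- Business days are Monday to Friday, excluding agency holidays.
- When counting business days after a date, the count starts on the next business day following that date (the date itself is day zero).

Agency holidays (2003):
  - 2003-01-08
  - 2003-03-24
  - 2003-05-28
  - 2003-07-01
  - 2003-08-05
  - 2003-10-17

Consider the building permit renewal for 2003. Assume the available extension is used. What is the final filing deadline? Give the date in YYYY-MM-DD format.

Start from the fixed due date, 2003-07-01.
2003-07-01 is a listed holiday; the next business day is 2003-07-02 (Wednesday).
The 20-business-day extension runs from 2003-07-02 to 2003-07-30.
Since 2003-07-30 is a Wednesday and not a holiday, the date is unchanged.
So the filing is due 2003-07-30.

2003-07-30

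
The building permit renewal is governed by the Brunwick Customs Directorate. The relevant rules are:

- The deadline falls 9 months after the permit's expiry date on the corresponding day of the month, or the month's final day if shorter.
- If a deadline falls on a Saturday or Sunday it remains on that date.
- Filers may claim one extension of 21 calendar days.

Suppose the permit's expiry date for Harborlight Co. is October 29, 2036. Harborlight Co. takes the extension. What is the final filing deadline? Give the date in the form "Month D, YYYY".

9 months from October 29, 2036 is July 29, 2037.
No adjustment is made for weekends or holidays, so July 29, 2037 stands.
Applying the 21-calendar-day extension: July 29, 2037 + 21 days = August 19, 2037.
August 19, 2037 is a Wednesday; no weekend or holiday adjustment applies.
Final deadline: August 19, 2037.

August 19, 2037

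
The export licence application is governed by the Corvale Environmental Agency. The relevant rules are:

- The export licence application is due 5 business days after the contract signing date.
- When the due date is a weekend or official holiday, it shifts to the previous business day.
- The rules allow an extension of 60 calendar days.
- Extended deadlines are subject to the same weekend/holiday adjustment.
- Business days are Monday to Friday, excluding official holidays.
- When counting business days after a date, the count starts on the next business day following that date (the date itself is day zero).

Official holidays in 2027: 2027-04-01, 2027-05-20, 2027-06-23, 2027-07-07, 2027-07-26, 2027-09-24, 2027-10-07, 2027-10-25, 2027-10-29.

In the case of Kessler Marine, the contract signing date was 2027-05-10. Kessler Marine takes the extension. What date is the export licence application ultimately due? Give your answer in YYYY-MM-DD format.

2027-07-16

5 business days after 2027-05-10, excluding weekends and holidays, is 2027-05-17.
Since 2027-05-17 is a Monday and not a holiday, the date is unchanged.
Applying the 60-calendar-day extension: 2027-05-17 + 60 days = 2027-07-16.
2027-07-16 is a Friday and not a listed holiday, so it stands.
Deadline: 2027-07-16.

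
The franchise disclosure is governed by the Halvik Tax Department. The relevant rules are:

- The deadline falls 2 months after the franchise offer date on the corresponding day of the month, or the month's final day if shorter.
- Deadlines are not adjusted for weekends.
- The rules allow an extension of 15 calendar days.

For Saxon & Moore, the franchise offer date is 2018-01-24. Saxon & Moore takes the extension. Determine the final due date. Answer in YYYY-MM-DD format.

2018-04-08

2 months after 2018-01-24, on the same day of the month, is 2018-03-24.
No adjustment is made for weekends or holidays, so 2018-03-24 stands.
Add the 15 calendar-day extension to 2018-03-24: 2018-04-08.
2018-04-08 falls on a Sunday. The rules make no weekend/holiday allowance, so it remains 2018-04-08.
Deadline: 2018-04-08.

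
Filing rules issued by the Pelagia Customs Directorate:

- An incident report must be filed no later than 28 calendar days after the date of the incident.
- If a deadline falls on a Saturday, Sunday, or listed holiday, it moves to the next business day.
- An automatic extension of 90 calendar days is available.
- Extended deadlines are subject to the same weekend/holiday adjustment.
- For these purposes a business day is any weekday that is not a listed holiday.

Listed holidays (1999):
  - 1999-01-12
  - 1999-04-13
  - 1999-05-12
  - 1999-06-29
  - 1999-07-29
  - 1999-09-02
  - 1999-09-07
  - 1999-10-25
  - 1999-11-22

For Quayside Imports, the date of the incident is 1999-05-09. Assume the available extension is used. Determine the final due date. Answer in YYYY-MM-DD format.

28 calendar days after 1999-05-09 is 1999-06-06.
1999-06-06 is a Sunday, so it moves to the next business day, 1999-06-07 (Monday).
Add the 90 calendar-day extension to 1999-06-07: 1999-09-05.
Because 1999-09-05 is a Sunday, the deadline becomes 1999-09-06 (Monday).
Deadline: 1999-09-06.

1999-09-06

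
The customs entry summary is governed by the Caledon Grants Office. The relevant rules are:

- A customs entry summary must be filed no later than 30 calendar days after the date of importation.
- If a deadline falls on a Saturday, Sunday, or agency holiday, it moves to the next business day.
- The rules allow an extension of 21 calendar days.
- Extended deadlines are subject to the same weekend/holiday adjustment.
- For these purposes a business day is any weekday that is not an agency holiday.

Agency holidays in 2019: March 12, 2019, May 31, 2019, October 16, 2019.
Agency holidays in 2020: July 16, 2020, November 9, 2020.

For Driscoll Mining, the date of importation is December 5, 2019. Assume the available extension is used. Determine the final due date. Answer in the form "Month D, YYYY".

January 27, 2020

30 calendar days after December 5, 2019 is January 4, 2020.
January 4, 2020 is a Saturday; the next business day is January 6, 2020 (Monday).
Add the 21 calendar-day extension to January 6, 2020: January 27, 2020.
January 27, 2020 is a Monday and not a listed holiday, so it stands.
Deadline: January 27, 2020.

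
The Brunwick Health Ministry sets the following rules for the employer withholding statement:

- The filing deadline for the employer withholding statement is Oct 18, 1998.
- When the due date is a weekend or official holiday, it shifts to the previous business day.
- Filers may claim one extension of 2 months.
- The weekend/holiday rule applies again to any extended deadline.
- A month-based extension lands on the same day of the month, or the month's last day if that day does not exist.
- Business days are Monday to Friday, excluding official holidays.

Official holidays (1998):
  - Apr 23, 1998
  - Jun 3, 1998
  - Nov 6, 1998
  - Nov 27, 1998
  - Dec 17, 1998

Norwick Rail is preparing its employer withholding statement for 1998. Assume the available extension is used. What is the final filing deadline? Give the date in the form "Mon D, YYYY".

Start from the fixed due date, Oct 18, 1998.
Oct 18, 1998 falls on a Sunday. Rolling to the preceding business day gives Oct 16, 1998, a Friday.
The 2 months extension carries Oct 16, 1998 to Dec 16, 1998.
Dec 16, 1998 falls on a Wednesday, which is a business day, so no adjustment is needed.
Deadline: Dec 16, 1998.

Dec 16, 1998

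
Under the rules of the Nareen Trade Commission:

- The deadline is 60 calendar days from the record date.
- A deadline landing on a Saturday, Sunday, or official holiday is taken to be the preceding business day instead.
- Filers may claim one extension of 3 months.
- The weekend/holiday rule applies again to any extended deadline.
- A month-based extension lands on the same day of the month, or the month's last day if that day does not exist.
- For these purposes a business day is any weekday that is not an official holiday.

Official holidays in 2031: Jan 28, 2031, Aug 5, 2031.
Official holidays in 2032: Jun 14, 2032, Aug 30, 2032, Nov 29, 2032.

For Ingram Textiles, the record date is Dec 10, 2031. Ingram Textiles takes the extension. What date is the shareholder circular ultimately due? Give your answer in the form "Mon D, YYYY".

May 6, 2032

From Dec 10, 2031, 60 calendar days later is Feb 8, 2032.
Feb 8, 2032 is a Sunday, so it moves to the preceding business day, Feb 6, 2032 (Friday).
The 3 months extension carries Feb 6, 2032 to May 6, 2032.
Since May 6, 2032 is a Thursday and not a holiday, the date is unchanged.
Final deadline: May 6, 2032.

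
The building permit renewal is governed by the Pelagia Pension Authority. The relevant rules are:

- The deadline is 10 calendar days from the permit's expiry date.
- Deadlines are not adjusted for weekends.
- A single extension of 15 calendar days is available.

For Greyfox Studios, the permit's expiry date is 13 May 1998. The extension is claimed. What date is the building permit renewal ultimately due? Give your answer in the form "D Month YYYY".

Adding 10 calendar days to 13 May 1998 gives 23 May 1998.
23 May 1998 is a Saturday; no weekend or holiday adjustment applies.
The 15-calendar-day extension moves the deadline from 23 May 1998 to 7 June 1998.
No adjustment is made for weekends or holidays, so 7 June 1998 stands.
The final due date is 7 June 1998.

7 June 1998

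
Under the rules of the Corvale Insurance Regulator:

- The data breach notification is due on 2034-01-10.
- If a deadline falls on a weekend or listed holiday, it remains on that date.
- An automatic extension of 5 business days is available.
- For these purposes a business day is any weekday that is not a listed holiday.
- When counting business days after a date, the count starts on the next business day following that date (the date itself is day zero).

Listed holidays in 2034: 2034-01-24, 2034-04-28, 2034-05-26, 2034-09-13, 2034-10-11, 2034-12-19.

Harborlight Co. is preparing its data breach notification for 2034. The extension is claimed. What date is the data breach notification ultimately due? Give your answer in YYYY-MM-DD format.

2034-01-17

The statutory due date is 2034-01-10.
2034-01-10 falls on a Tuesday. The rules make no weekend/holiday allowance, so it remains 2034-01-10.
The 5-business-day extension runs from 2034-01-10 to 2034-01-17.
2034-01-17 is a Tuesday; no weekend or holiday adjustment applies.
Deadline: 2034-01-17.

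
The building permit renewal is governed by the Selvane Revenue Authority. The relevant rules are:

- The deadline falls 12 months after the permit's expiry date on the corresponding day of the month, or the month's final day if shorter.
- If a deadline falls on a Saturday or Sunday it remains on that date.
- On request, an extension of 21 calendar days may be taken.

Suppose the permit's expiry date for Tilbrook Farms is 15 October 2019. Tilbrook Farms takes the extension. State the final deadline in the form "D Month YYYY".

Moving 12 months forward from 15 October 2019 on the corresponding day gives 15 October 2020.
No adjustment is made for weekends or holidays, so 15 October 2020 stands.
Applying the 21-calendar-day extension: 15 October 2020 + 21 days = 5 November 2020.
No adjustment is made for weekends or holidays, so 5 November 2020 stands.
Deadline: 5 November 2020.

5 November 2020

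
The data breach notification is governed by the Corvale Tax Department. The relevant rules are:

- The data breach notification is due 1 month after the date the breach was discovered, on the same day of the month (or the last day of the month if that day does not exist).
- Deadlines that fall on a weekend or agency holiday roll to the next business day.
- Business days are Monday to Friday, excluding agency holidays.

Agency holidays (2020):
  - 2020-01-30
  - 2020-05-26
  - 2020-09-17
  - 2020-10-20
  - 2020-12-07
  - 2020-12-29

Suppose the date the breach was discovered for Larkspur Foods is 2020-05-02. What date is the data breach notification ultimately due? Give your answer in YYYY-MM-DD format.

2020-06-02

1 month after 2020-05-02, on the same day of the month, is 2020-06-02.
Since 2020-06-02 is a Tuesday and not a holiday, the date is unchanged.
So the filing is due 2020-06-02.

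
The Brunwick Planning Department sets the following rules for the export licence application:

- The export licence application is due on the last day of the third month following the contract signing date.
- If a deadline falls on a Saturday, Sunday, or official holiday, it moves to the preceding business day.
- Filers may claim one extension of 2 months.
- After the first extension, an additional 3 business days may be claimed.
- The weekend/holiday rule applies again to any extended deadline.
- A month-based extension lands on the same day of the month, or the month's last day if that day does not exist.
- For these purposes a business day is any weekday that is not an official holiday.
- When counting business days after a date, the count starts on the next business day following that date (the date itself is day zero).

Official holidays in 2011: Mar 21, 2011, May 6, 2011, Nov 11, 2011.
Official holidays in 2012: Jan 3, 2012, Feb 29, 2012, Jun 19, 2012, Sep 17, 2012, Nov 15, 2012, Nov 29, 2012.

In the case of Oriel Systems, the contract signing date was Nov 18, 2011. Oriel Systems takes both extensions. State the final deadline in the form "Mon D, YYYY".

3 months after Nov 18, 2011 is February 2012; that month ends on Feb 29, 2012.
Feb 29, 2012 is a listed holiday; the preceding business day is Feb 28, 2012 (Tuesday).
The 2 months extension carries Feb 28, 2012 to Apr 28, 2012.
Apr 28, 2012 is a Saturday, so it moves to the preceding business day, Apr 27, 2012 (Friday).
The 3-business-day extension runs from Apr 27, 2012 to May 2, 2012.
May 2, 2012 is a Wednesday and not a listed holiday, so it stands.
So the filing is due May 2, 2012.

May 2, 2012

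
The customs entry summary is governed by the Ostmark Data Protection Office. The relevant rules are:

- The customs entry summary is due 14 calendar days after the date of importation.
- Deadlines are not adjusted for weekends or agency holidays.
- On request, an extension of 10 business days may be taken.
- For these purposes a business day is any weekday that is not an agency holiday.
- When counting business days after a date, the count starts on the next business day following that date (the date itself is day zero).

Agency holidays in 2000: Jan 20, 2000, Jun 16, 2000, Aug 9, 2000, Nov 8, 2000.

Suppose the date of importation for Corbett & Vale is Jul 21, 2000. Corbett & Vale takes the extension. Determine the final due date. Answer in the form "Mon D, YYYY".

Trigger date Jul 21, 2000 + 14 calendar days = Aug 4, 2000.
Aug 4, 2000 is a Friday; no weekend or holiday adjustment applies.
Counting 10 further business days from Aug 4, 2000 reaches Aug 21, 2000.
No adjustment is made for weekends or holidays, so Aug 21, 2000 stands.
Deadline: Aug 21, 2000.

Aug 21, 2000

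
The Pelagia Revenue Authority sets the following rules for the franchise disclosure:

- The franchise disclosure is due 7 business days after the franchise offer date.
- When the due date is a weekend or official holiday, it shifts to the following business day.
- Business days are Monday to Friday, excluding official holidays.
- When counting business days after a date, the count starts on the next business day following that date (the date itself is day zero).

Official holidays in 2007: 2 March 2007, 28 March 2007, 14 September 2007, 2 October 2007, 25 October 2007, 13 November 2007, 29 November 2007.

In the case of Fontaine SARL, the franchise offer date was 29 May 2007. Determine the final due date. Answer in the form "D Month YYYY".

7 June 2007

Starting the day after 29 May 2007 and counting 7 business days lands on 7 June 2007.
7 June 2007 falls on a Thursday, which is a business day, so no adjustment is needed.
So the filing is due 7 June 2007.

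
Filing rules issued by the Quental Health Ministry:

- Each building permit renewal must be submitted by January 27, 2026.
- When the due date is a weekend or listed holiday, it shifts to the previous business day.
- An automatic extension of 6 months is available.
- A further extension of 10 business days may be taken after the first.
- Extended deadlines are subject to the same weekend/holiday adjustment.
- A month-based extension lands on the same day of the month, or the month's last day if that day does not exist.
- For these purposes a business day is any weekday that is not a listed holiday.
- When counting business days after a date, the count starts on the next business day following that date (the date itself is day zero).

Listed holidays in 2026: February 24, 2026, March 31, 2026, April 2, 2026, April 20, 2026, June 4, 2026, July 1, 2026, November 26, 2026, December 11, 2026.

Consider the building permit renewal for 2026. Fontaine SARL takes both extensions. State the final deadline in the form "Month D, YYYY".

August 10, 2026

The stated deadline is January 27, 2026.
January 27, 2026 is a Tuesday and not a listed holiday, so it stands.
Applying the 6 months extension: 6 months after January 27, 2026 is July 27, 2026.
July 27, 2026 falls on a Monday, which is a business day, so no adjustment is needed.
Applying the 10-business-day extension: 10 business days after July 27, 2026 is August 10, 2026.
August 10, 2026 falls on a Monday, which is a business day, so no adjustment is needed.
Final deadline: August 10, 2026.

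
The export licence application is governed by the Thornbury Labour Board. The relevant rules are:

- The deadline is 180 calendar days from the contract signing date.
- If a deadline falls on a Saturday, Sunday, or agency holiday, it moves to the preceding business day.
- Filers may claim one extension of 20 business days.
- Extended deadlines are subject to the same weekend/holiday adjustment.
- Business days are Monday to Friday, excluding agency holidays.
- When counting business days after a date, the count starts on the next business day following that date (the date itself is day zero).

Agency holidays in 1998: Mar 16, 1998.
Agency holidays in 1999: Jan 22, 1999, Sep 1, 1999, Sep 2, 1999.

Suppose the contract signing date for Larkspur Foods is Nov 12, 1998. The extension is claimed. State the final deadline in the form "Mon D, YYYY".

180 calendar days after Nov 12, 1998 is May 11, 1999.
May 11, 1999 is a Tuesday and not a listed holiday, so it stands.
Applying the 20-business-day extension: 20 business days after May 11, 1999 is Jun 8, 1999.
Jun 8, 1999 falls on a Tuesday, which is a business day, so no adjustment is needed.
Deadline: Jun 8, 1999.

Jun 8, 1999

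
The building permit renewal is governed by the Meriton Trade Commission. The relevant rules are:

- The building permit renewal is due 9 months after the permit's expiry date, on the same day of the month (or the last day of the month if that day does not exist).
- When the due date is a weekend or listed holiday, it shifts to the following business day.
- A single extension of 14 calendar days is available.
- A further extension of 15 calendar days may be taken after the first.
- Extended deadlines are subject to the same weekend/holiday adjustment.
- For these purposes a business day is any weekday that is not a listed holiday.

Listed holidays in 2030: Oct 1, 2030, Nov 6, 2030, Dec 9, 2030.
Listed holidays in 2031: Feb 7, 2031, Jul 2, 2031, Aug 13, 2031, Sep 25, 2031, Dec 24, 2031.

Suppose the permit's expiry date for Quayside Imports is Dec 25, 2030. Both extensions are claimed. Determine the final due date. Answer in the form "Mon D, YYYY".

9 months from Dec 25, 2030 is Sep 25, 2031.
Sep 25, 2031 is a listed holiday, so it moves to the next business day, Sep 26, 2031 (Friday).
Add the 14 calendar-day extension to Sep 26, 2031: Oct 10, 2031.
Oct 10, 2031 is a Friday and not a listed holiday, so it stands.
The 15-calendar-day extension moves the deadline from Oct 10, 2031 to Oct 25, 2031.
Oct 25, 2031 is a Saturday; the next business day is Oct 27, 2031 (Monday).
The final due date is Oct 27, 2031.

Oct 27, 2031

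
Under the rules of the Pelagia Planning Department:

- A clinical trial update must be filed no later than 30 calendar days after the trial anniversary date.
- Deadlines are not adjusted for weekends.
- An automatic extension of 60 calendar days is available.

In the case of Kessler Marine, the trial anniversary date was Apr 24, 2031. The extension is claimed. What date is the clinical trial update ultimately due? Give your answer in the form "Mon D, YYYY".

30 calendar days after Apr 24, 2031 is May 24, 2031.
May 24, 2031 falls on a Saturday. The rules make no weekend/holiday allowance, so it remains May 24, 2031.
Applying the 60-calendar-day extension: May 24, 2031 + 60 days = Jul 23, 2031.
Jul 23, 2031 falls on a Wednesday. The rules make no weekend/holiday allowance, so it remains Jul 23, 2031.
Final deadline: Jul 23, 2031.

Jul 23, 2031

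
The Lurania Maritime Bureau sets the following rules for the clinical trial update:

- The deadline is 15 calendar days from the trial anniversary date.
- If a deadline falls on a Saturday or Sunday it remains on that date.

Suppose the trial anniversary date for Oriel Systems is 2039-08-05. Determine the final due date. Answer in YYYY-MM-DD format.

Trigger date 2039-08-05 + 15 calendar days = 2039-08-20.
2039-08-20 is a Saturday; no weekend or holiday adjustment applies.
Deadline: 2039-08-20.

2039-08-20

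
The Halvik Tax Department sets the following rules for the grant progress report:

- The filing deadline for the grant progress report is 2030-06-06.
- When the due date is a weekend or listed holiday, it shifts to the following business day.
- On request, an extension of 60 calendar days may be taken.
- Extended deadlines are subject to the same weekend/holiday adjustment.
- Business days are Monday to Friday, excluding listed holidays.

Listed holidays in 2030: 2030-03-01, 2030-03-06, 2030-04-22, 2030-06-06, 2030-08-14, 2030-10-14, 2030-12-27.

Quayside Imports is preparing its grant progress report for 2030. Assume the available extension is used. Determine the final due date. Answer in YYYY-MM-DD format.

2030-08-06

Start from the fixed due date, 2030-06-06.
2030-06-06 is a listed holiday, so it moves to the next business day, 2030-06-07 (Friday).
Add the 60 calendar-day extension to 2030-06-07: 2030-08-06.
2030-08-06 is a Tuesday and not a listed holiday, so it stands.
So the filing is due 2030-08-06.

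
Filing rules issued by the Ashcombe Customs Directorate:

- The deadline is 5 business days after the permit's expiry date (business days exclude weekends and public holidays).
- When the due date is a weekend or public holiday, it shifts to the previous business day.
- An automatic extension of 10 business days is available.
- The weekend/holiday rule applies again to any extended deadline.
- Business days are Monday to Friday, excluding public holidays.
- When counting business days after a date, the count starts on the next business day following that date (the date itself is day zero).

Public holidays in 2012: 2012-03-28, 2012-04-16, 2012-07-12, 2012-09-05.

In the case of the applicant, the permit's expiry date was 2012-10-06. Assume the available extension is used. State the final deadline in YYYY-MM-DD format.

5 business days after 2012-10-06, excluding weekends and holidays, is 2012-10-12.
2012-10-12 (Friday) is already a business day.
The 10-business-day extension runs from 2012-10-12 to 2012-10-26.
2012-10-26 falls on a Friday, which is a business day, so no adjustment is needed.
So the filing is due 2012-10-26.

2012-10-26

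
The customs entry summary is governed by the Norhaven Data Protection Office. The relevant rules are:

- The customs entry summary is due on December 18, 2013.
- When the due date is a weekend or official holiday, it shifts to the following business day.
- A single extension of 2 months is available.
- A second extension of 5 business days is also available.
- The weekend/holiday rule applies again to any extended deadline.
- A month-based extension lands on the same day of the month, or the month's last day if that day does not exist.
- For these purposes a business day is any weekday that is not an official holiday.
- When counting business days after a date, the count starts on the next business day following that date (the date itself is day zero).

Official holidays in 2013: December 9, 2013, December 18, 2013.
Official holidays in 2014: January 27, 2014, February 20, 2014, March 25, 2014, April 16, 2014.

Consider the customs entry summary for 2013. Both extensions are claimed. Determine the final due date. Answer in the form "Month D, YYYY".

February 27, 2014

The statutory due date is December 18, 2013.
December 18, 2013 is a listed holiday, so it moves to the next business day, December 19, 2013 (Thursday).
Applying the 2 months extension: 2 months after December 19, 2013 is February 19, 2014.
February 19, 2014 falls on a Wednesday, which is a business day, so no adjustment is needed.
Applying the 5-business-day extension: 5 business days after February 19, 2014 is February 27, 2014.
February 27, 2014 (Thursday) is already a business day.
So the filing is due February 27, 2014.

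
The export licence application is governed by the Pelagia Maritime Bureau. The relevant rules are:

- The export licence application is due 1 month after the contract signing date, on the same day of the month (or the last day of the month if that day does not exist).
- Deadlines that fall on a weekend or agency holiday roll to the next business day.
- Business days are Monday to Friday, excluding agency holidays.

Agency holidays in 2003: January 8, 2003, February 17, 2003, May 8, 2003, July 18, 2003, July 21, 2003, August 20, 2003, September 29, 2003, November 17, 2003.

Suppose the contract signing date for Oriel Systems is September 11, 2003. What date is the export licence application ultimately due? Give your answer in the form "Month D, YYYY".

October 13, 2003

1 month from September 11, 2003 is October 11, 2003.
Because October 11, 2003 is a Saturday, the deadline becomes October 13, 2003 (Monday).
The final due date is October 13, 2003.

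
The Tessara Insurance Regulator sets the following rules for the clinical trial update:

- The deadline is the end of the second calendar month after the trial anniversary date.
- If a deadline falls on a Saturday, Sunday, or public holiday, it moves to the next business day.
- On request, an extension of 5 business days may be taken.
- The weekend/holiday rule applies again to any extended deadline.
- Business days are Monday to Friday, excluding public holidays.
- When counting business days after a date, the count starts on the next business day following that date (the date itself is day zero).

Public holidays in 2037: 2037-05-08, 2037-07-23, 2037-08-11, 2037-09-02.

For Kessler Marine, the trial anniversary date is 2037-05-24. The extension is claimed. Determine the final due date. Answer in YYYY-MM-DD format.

The second month after 2037-05-24 is July 2037, whose last day is 2037-07-31.
2037-07-31 (Friday) is already a business day.
The 5-business-day extension runs from 2037-07-31 to 2037-08-07.
Since 2037-08-07 is a Friday and not a holiday, the date is unchanged.
So the filing is due 2037-08-07.

2037-08-07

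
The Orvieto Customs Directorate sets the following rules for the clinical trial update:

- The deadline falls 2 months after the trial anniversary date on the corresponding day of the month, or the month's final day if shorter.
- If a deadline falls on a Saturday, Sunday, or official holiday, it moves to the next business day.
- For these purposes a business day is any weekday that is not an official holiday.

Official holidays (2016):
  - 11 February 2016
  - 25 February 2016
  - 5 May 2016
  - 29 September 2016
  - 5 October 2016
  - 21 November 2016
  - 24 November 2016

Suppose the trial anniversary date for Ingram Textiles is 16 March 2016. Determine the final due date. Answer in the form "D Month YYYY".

2 months after 16 March 2016, on the same day of the month, is 16 May 2016.
16 May 2016 is a Monday and not a listed holiday, so it stands.
Final deadline: 16 May 2016.

16 May 2016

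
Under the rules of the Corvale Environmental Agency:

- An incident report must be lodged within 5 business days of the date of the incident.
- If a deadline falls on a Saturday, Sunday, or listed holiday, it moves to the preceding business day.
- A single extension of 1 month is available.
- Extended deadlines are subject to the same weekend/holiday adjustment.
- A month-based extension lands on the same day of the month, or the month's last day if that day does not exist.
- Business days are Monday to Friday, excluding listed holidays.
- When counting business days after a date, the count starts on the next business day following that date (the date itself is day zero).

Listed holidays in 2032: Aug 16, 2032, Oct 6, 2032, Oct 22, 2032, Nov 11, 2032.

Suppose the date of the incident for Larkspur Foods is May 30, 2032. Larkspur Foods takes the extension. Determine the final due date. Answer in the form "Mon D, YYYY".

Jul 2, 2032

5 business days after May 30, 2032, excluding weekends and holidays, is Jun 4, 2032.
Jun 4, 2032 is a Friday and not a listed holiday, so it stands.
Add 1 month to Jun 4, 2032: Jul 4, 2032.
Jul 4, 2032 is a Sunday, so it moves to the preceding business day, Jul 2, 2032 (Friday).
So the filing is due Jul 2, 2032.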